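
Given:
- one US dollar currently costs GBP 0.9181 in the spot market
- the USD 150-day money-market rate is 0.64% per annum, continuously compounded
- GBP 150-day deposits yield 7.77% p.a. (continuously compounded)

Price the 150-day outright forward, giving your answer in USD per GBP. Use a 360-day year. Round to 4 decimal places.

T = 150/360 years.
Growth of 1 GBP over T: e^(0.0777×150/360) = 1.0329048.
Growth of 1 USD over T: e^(0.0064×150/360) = 1.0026702.
Forward (GBP per USD) = 0.9181 × 1.0329048 / 1.0026702 = 0.9457845.
Quoted the other way: 1/0.9457845 = 1.0573 USD per GBP.

1.0573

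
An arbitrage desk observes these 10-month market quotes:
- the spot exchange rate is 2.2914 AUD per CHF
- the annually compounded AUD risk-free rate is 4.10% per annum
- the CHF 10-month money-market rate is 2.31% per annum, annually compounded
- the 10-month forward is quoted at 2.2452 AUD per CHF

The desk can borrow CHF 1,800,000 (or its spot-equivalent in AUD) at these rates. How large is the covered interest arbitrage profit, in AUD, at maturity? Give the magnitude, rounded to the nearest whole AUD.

AUD 145,959

T = 10/12 years.
Route A — deposit CHF, sell forward: 1,800,000 × 1.019213273 × 2.2452 = AUD 4,119,007.75.
Route B — convert at spot, deposit AUD: 1,800,000 × 2.2914 × 1.034051752 = AUD 4,264,967.13.
The quoted forward undervalues CHF, so borrow CHF, convert to AUD at spot, deposit the AUD at 4.10%, and buy CHF forward at 2.2452 to cover the loan.
The gap between the two covered legs is AUD 145,959.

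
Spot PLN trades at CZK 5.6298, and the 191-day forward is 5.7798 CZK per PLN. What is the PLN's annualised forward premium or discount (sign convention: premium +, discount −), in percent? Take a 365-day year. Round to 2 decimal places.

+5.09%

T = 191/365 years.
Period premium: (5.7798 − 5.6298)/5.6298 = 0.0266439.
×(1/T) gives 5.09% p.a.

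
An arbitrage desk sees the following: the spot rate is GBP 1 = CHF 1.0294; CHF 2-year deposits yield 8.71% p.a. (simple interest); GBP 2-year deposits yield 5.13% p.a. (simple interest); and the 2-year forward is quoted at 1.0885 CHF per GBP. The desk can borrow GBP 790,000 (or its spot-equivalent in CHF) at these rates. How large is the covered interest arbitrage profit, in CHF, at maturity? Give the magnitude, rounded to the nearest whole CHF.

T = 2 years.
Route A — deposit GBP, sell forward: 790,000 × 1.102600 × 1.0885 = CHF 948,142.28.
Route B — convert at spot, deposit CHF: 790,000 × 1.0294 × 1.174200 = CHF 954,889.97.
The quoted forward undervalues GBP, so borrow GBP, convert to CHF at spot, deposit the CHF at 8.71%, and buy GBP forward at 1.0885 to cover the loan.
Profit = 954,889.97 − 948,142.28 = CHF 6,748.

CHF 6,748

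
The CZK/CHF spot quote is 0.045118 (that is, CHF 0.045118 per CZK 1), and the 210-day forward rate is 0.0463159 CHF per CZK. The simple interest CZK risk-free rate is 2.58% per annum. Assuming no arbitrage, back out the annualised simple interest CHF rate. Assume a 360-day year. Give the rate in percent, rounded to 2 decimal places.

7.20%

T = 210/360 years.
CIP gives F = S · g_CHF/g_CZK, so g_CHF/g_CZK = 0.0463159/0.045118 = 1.0265504.
The CZK side grows by 1 + 0.0258×210/360 = 1.015050.
That pins the CHF growth at 1.042000.
r = (1.042000 − 1)/(210/360) = 0.072000 → 7.20%.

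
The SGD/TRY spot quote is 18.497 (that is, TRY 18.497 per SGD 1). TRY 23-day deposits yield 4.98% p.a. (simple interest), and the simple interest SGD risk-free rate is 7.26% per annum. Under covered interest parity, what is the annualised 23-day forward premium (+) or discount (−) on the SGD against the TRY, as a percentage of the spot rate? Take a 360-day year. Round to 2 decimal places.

-2.27%

T = 23/360 years.
No-arbitrage forward: 18.497 × 1.0031817 / 1.0046383 = 18.470182 TRY/SGD.
Annualised premium = (F − S)/S × (1/T) = (18.470182 − 18.497)/18.497 ÷ (23/360) = -2.27%.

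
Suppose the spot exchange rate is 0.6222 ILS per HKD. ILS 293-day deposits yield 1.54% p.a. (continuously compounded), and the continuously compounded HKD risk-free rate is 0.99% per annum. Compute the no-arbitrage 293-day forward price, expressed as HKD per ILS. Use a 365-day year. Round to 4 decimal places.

T = 293/365 years.
Growth of 1 ILS over T: e^(0.0154×293/365) = 1.0124389.
HKD accumulates by e^(0.0099×293/365) = 1.0079788.
Forward (ILS per HKD) = 0.6222 × 1.0124389 / 1.0079788 = 0.6249531.
Invert for HKD per ILS: 1 / 0.6249531 = 1.6001.

1.6001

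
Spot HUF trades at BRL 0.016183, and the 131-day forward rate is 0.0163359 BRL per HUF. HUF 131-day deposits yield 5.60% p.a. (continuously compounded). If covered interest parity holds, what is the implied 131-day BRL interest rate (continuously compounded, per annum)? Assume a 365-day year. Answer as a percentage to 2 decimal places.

T = 131/365 years.
CIP gives F = S · g_BRL/g_HUF, so g_BRL/g_HUF = 0.0163359/0.016183 = 1.0094482.
The HUF side grows by e^(0.0560×131/365) = 1.020302.
That pins the BRL growth at 1.029942.
Take logs: ln 1.029942 / (131/365) = 0.082202, so 8.22%.

8.22%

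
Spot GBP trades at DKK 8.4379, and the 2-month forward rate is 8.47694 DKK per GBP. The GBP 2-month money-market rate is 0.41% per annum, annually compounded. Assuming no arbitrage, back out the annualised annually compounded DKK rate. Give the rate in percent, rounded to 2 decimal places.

3.23%

T = 2/12 years.
By CIP, F/S equals the DKK-to-GBP growth ratio: 8.47694/8.4379 = 1.0046267.
GBP growth factor: (1 + 0.0041)^(2/12) = 1.0006822.
That pins the DKK growth at 1.0053121.
Annualise: 1.0053121^(12/2) − 1 = 0.032299 = 3.23%.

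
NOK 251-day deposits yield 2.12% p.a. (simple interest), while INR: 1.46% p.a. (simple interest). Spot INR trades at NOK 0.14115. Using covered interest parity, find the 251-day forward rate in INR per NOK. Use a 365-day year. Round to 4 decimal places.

T = 251/365 years.
NOK growth factor: 1 + 0.0212×251/365 = 1.0145786.
Growth of 1 INR over T: 1 + 0.0146×251/365 = 1.010040.
So F = 0.14115 × 1.0145786 / 1.010040 = 0.1417843 (NOK/INR).
Invert for INR per NOK: 1 / 0.1417843 = 7.0530.

7.0530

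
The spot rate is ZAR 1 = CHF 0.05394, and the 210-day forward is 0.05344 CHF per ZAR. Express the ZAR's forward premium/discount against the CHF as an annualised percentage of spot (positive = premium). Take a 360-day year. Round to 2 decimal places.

-1.59%

T = 210/360 years.
(F − S)/S = (0.05344 − 0.05394)/0.05394 = -0.0092696.
Per annum: -0.0092696 / (210/360) = -0.015891 = -1.59%.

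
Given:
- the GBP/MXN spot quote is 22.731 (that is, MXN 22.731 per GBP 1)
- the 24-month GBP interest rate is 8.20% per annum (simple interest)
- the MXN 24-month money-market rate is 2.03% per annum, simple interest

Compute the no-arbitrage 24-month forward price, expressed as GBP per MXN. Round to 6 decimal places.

0.049210

T = 2 years.
MXN growth factor: 1 + 0.0203×2 = 1.040600.
GBP growth factor: 1 + 0.0820×2 = 1.164000.
CIP: F = S · (grow MXN)/(grow GBP) = 22.731 × 1.040600/1.164000 = 20.32120 MXN per GBP.
Invert for GBP per MXN: 1 / 20.32120 = 0.049210.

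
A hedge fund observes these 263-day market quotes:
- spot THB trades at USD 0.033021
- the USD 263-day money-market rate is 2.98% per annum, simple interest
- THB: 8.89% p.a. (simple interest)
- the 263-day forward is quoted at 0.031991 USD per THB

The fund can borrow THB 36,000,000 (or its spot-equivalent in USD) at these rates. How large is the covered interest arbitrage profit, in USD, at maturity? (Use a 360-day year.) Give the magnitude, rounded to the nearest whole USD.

USD 11,837

T = 263/360 years.
Keep in THB, deliver into the forward: 36,000,000·1.064946389·0.031991 = USD 1,226,473.20.
Swap to USD now, deposit: 36,000,000·0.033021·1.021770556 = USD 1,214,635.88.
The quoted forward overvalues THB, so borrow USD, buy THB at spot, deposit the THB at 8.89%, and sell the proceeds forward at 0.031991.
Profit = 1,226,473.20 − 1,214,635.88 = USD 11,837.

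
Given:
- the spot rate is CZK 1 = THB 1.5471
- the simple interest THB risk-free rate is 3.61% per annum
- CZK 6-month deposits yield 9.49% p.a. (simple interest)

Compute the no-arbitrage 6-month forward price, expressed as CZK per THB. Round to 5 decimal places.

0.66504

T = 6/12 years.
THB growth factor: 1 + 0.0361×6/12 = 1.018050.
CZK accumulates by 1 + 0.0949×6/12 = 1.047450.
Forward (THB per CZK) = 1.5471 × 1.018050 / 1.047450 = 1.503676.
Quoted the other way: 1/1.503676 = 0.66504 CZK per THB.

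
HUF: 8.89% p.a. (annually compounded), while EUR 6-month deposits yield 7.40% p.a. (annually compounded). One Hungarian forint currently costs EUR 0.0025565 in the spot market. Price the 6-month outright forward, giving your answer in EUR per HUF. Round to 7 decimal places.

0.0025389

T = 6/12 years.
Growth of 1 EUR over T: (1 + 0.0740)^(6/12) = 1.0363397.
HUF growth factor: (1 + 0.0889)^(6/12) = 1.0435037.
CIP: F = S · (grow EUR)/(grow HUF) = 0.0025565 × 1.0363397/1.0435037 = 0.002538949 EUR per HUF.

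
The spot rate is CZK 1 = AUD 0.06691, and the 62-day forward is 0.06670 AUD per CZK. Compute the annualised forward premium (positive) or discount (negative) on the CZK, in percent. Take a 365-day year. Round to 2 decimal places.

-1.85%

T = 62/365 years.
CZK trades forward at -0.31385% vs spot over the period.
Per annum: -0.0031385 / (62/365) = -0.018477 = -1.85%.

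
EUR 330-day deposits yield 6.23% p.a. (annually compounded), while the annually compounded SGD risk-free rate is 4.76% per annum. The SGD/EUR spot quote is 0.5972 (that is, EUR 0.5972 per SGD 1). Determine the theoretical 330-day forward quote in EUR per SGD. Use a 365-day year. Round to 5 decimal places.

0.60477

T = 330/365 years.
EUR growth factor: (1 + 0.0623)^(330/365) = 1.0561615.
SGD accumulates by (1 + 0.0476)^(330/365) = 1.0429391.
CIP: F = S · (grow EUR)/(grow SGD) = 0.5972 × 1.0561615/1.0429391 = 0.6047713 EUR per SGD.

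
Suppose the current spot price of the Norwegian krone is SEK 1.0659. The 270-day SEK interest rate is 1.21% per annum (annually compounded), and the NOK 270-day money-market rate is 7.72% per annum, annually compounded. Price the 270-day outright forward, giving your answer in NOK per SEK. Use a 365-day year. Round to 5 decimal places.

0.98245

T = 270/365 years.
SEK accumulates by (1 + 0.0121)^(270/365) = 1.0089367.
NOK growth factor: (1 + 0.0772)^(270/365) = 1.056551.
CIP: F = S · (grow SEK)/(grow NOK) = 1.0659 × 1.0089367/1.056551 = 1.017864 SEK per NOK.
Invert for NOK per SEK: 1 / 1.017864 = 0.98245.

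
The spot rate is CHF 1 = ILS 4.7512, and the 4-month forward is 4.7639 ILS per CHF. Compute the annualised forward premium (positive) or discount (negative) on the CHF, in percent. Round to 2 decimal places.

+0.80%

T = 4/12 years.
Period premium: (4.7639 − 4.7512)/4.7512 = 0.0026730.
Per annum: 0.0026730 / (4/12) = 0.008019 = 0.80%.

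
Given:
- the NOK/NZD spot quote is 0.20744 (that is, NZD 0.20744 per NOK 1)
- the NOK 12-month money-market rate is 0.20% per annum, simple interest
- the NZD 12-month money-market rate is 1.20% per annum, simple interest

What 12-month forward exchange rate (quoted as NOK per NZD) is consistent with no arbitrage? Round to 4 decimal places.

4.7730

T = 1 year.
NZD accumulates by 1 + 0.0120×1 = 1.012000.
NOK growth factor: 1 + 0.0020×1 = 1.002000.
So F = 0.20744 × 1.012000 / 1.002000 = 0.2095103 (NZD/NOK).
Quoted the other way: 1/0.2095103 = 4.7730 NOK per NZD.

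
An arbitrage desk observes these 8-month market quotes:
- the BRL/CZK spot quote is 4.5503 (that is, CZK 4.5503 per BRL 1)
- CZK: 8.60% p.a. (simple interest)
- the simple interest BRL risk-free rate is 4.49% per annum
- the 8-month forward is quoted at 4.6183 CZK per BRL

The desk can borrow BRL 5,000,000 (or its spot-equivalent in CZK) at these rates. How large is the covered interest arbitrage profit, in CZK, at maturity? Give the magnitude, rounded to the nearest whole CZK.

T = 8/12 years.
Route A — deposit BRL, sell forward: 5,000,000 × 1.0299333333 × 4.6183 = CZK 23,782,705.57.
Route B — convert at spot, deposit CZK: 5,000,000 × 4.5503 × 1.0573333333 = CZK 24,055,919.33.
The quoted forward undervalues BRL, so borrow BRL, convert to CZK at spot, deposit the CZK at 8.60%, and buy BRL forward at 4.6183 to cover the loan.
The gap between the two covered legs is CZK 273,214.

CZK 273,214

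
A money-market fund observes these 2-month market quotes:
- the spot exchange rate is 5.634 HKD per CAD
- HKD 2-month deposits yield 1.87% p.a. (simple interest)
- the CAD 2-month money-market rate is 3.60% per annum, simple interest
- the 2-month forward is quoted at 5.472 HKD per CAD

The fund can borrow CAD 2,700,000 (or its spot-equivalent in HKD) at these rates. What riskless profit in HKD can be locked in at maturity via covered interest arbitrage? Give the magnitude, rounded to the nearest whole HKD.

HKD 396,164

T = 2/12 years.
Invest the CAD and cover forward: 2,700,000 × 1.006000 × 5.472 = HKD 14,863,046.40.
Convert at spot and invest in HKD: 2,700,000 × 5.634 × 1.0031166667 = HKD 15,259,210.11.
The quoted forward undervalues CAD, so borrow CAD, convert to HKD at spot, deposit the HKD at 1.87%, and buy CAD forward at 5.472 to cover the loan.
Arbitrage profit = |14,863,046.40 − 15,259,210.11| = HKD 396,164.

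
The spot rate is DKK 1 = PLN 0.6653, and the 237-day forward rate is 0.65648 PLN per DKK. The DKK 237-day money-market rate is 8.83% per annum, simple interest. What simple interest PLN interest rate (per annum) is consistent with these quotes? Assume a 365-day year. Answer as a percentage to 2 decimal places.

T = 237/365 years.
F/S = 0.65648/0.6653 = 0.9867428 = (growth of PLN) / (growth of DKK).
The DKK side grows by 1 + 0.0883×237/365 = 1.0573345.
Hence g_PLN = 1.0433172.
r = (1.0433172 − 1)/(237/365) = 0.066712 → 6.67%.

6.67%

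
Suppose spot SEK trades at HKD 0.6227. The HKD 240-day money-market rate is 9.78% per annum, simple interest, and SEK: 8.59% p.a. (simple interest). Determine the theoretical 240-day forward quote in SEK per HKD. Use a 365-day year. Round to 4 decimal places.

1.5941

T = 240/365 years.
HKD growth factor: 1 + 0.0978×240/365 = 1.0643068.
SEK growth factor: 1 + 0.0859×240/365 = 1.0564822.
So F = 0.6227 × 1.0643068 / 1.0564822 = 0.6273119 (HKD/SEK).
Quoted the other way: 1/0.6273119 = 1.5941 SEK per HKD.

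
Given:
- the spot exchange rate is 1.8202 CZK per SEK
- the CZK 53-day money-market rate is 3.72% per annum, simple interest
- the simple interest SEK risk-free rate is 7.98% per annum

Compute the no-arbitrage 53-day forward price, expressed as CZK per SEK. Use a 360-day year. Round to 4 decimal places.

1.8089

T = 53/360 years.
CZK growth factor: 1 + 0.0372×53/360 = 1.0054767.
Growth of 1 SEK over T: 1 + 0.0798×53/360 = 1.0117483.
Forward (CZK per SEK) = 1.8202 × 1.0054767 / 1.0117483 = 1.808917.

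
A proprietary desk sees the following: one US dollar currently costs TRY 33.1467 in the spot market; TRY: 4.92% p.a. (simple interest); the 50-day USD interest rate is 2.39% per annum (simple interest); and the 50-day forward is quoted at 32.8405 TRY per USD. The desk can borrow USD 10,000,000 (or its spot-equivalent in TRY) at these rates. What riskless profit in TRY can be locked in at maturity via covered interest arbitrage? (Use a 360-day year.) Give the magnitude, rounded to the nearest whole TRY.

TRY 4,236,902

T = 50/360 years.
Route A — deposit USD, sell forward: 10,000,000 × 1.00331944444 × 32.8405 = TRY 329,495,122.15.
Route B — convert at spot, deposit TRY: 10,000,000 × 33.1467 × 1.00683333333 = TRY 333,732,024.50.
The quoted forward undervalues USD, so borrow USD, convert to TRY at spot, deposit the TRY at 4.92%, and buy USD forward at 32.8405 to cover the loan.
Arbitrage profit = |329,495,122.15 − 333,732,024.50| = TRY 4,236,902.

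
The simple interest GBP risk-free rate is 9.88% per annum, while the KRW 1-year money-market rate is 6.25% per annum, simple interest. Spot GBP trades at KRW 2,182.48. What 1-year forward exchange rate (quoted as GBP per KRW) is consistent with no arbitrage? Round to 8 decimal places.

0.00047385

T = 1 year.
KRW growth factor: 1 + 0.0625×1 = 1.062500.
GBP growth factor: 1 + 0.0988×1 = 1.098800.
So F = 2182.48 × 1.062500 / 1.098800 = 2110.380 (KRW/GBP).
Invert for GBP per KRW: 1 / 2110.380 = 0.00047385.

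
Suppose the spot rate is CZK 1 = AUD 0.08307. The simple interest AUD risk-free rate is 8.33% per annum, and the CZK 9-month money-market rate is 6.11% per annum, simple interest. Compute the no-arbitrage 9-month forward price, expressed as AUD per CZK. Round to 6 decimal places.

T = 9/12 years.
Growth of 1 AUD over T: 1 + 0.0833×9/12 = 1.062475.
CZK accumulates by 1 + 0.0611×9/12 = 1.045825.
CIP: F = S · (grow AUD)/(grow CZK) = 0.08307 × 1.062475/1.045825 = 0.08439251 AUD per CZK.

0.084393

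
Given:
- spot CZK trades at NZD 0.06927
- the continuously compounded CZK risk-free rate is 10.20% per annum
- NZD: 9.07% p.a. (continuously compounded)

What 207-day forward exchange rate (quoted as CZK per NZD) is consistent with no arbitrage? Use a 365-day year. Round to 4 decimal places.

T = 207/365 years.
NZD accumulates by e^(0.0907×207/365) = 1.052784.
CZK growth factor: e^(0.1020×207/365) = 1.05955242.
CIP: F = S · (grow NZD)/(grow CZK) = 0.06927 × 1.052784/1.05955242 = 0.068827503 NZD per CZK.
Invert for CZK per NZD: 1 / 0.068827503 = 14.5291.

14.5291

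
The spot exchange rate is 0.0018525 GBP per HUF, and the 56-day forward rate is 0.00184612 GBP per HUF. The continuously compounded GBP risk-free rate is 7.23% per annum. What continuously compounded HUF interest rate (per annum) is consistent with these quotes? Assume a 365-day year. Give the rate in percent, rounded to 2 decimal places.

T = 56/365 years.
F/S = 0.00184612/0.0018525 = 0.9965560 = (growth of GBP) / (growth of HUF).
The GBP side grows by e^(0.0723×56/365) = 1.0111544.
So the HUF growth factor = 1.0146489.
Take logs: ln 1.0146489 / (56/365) = 0.094787, so 9.48%.

9.48%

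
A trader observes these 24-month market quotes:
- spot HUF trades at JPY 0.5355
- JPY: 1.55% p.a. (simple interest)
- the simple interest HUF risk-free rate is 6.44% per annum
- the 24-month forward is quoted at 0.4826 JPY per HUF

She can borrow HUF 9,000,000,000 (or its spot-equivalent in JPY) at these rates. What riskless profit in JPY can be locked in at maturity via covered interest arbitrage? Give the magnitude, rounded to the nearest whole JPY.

T = 2 years.
Invest the HUF and cover forward: 9,000,000,000 × 1.128800 × 0.4826 = JPY 4,902,829,920.00.
Convert at spot and invest in JPY: 9,000,000,000 × 0.5355 × 1.031000 = JPY 4,968,904,500.00.
The quoted forward undervalues HUF, so borrow HUF, convert to JPY at spot, deposit the JPY at 1.55%, and buy HUF forward at 0.4826 to cover the loan.
The gap between the two covered legs is JPY 66,074,580.

JPY 66,074,580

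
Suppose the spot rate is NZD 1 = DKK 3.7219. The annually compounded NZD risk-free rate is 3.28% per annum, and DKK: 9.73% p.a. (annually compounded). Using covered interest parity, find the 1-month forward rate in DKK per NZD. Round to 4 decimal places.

T = 1/12 years.
Growth of 1 DKK over T: (1 + 0.0973)^(1/12) = 1.0077677.
Growth of 1 NZD over T: (1 + 0.0328)^(1/12) = 1.0026931.
CIP: F = S · (grow DKK)/(grow NZD) = 3.7219 × 1.0077677/1.0026931 = 3.740736 DKK per NZD.

3.7407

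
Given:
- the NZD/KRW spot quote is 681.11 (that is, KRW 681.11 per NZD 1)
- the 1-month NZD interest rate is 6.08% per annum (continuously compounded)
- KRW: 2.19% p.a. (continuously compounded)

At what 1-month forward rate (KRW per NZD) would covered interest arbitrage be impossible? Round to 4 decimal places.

T = 1/12 years.
KRW growth factor: e^(0.0219×1/12) = 1.001826666.
NZD growth factor: e^(0.0608×1/12) = 1.005079524.
So F = 681.11 × 1.001826666 / 1.005079524 = 678.905643 (KRW/NZD).

678.9056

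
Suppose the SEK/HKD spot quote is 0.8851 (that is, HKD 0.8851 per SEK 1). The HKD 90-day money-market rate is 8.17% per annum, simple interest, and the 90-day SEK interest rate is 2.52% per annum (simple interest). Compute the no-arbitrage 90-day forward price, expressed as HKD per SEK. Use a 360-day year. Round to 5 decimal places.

T = 90/360 years.
Growth of 1 HKD over T: 1 + 0.0817×90/360 = 1.020425.
Growth of 1 SEK over T: 1 + 0.0252×90/360 = 1.006300.
Forward (HKD per SEK) = 0.8851 × 1.020425 / 1.006300 = 0.8975238.

0.89752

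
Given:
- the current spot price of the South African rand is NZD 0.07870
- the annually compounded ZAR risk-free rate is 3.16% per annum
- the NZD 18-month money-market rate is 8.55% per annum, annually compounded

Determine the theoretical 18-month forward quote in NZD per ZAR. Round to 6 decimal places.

T = 18/12 years.
NZD accumulates by (1 + 0.0855)^(18/12) = 1.1309535.
ZAR growth factor: (1 + 0.0316)^(18/12) = 1.0477725.
CIP: F = S · (grow NZD)/(grow ZAR) = 0.0787 × 1.1309535/1.0477725 = 0.08494787 NZD per ZAR.

0.084948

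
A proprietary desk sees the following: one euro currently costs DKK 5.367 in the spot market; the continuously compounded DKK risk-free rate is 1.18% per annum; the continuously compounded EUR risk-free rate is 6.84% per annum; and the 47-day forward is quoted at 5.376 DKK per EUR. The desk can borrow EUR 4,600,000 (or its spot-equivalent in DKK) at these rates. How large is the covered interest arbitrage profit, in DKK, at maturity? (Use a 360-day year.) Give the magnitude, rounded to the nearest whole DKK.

DKK 225,161

T = 47/360 years.
Route A — deposit EUR, sell forward: 4,600,000 × 1.0089699914 × 5.376 = DKK 24,951,424.30.
Route B — convert at spot, deposit DKK: 4,600,000 × 5.367 × 1.0015417428 = DKK 24,726,262.85.
The quoted forward overvalues EUR, so borrow DKK, buy EUR at spot, deposit the EUR at 6.84%, and sell the proceeds forward at 5.376.
The gap between the two covered legs is DKK 225,161.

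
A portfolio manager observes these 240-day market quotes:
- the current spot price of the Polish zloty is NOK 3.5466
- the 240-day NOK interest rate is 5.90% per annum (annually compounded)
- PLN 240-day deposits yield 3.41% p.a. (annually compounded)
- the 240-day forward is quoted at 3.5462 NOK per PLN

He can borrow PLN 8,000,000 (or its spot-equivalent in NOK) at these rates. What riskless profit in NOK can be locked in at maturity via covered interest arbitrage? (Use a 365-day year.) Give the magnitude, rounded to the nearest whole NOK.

NOK 460,631

T = 240/365 years.
Route A — deposit PLN, sell forward: 8,000,000 × 1.0222929541 × 3.5462 = NOK 29,002,042.19.
Route B — convert at spot, deposit NOK: 8,000,000 × 3.5466 × 1.0384125933 = NOK 29,462,672.83.
The quoted forward undervalues PLN, so borrow PLN, convert to NOK at spot, deposit the NOK at 5.90%, and buy PLN forward at 3.5462 to cover the loan.
Arbitrage profit = |29,002,042.19 − 29,462,672.83| = NOK 460,631.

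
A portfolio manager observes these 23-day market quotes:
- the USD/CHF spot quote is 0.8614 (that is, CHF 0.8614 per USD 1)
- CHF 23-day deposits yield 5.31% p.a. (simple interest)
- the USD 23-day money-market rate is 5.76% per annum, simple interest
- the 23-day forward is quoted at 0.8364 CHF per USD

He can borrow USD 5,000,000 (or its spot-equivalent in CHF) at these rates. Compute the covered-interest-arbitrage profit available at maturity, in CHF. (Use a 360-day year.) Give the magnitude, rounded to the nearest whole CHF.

T = 23/360 years.
Route A — deposit USD, sell forward: 5,000,000 × 1.003680 × 0.8364 = CHF 4,197,389.76.
Route B — convert at spot, deposit CHF: 5,000,000 × 0.8614 × 1.0033925 = CHF 4,321,611.50.
The quoted forward undervalues USD, so borrow USD, convert to CHF at spot, deposit the CHF at 5.31%, and buy USD forward at 0.8364 to cover the loan.
The gap between the two covered legs is CHF 124,222.

CHF 124,222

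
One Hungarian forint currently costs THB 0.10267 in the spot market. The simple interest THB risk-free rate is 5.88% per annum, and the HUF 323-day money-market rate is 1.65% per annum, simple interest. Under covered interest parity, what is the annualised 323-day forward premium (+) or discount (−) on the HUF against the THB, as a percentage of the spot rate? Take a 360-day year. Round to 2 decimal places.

T = 323/360 years.
F = S · g_THB/g_HUF = 0.10267 × 1.0527567/1.0148042 = 0.10650974.
Annualised premium = (F − S)/S × (1/T) = (0.10650974 − 0.10267)/0.10267 ÷ (323/360) = 4.17%.

+4.17%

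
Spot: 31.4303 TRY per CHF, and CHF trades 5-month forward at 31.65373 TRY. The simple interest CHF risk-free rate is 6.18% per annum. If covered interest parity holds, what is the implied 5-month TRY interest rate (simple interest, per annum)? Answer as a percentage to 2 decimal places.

7.93%

T = 5/12 years.
CIP gives F = S · g_TRY/g_CHF, so g_TRY/g_CHF = 31.65373/31.4303 = 1.0071087.
The CHF side grows by 1 + 0.0618×5/12 = 1.025750.
So the TRY growth factor = 1.0330417.
r = (1.0330417 − 1)/(5/12) = 0.079300 → 7.93%.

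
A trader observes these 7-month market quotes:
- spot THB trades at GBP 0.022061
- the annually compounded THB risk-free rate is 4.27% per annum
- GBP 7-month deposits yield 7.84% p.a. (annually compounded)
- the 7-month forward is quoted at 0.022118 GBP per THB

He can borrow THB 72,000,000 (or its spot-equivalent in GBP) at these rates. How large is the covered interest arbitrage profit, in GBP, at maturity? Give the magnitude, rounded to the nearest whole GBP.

GBP 28,073

T = 7/12 years.
Keep in THB, deliver into the forward: 72,000,000·1.024691109·0.022118 = GBP 1,631,816.49.
Swap to GBP now, deposit: 72,000,000·0.022061·1.045012767 = GBP 1,659,889.92.
The quoted forward undervalues THB, so borrow THB, convert to GBP at spot, deposit the GBP at 7.84%, and buy THB forward at 0.022118 to cover the loan.
Arbitrage profit = |1,631,816.49 − 1,659,889.92| = GBP 28,073.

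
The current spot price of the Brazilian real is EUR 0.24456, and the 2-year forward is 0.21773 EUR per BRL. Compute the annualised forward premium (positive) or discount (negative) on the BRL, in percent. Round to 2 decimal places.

T = 2 years.
(F − S)/S = (0.21773 − 0.24456)/0.24456 = -0.1097072.
Annualise by dividing by T: -0.1097072 / 2 = -0.054854 → -5.49%.

-5.49%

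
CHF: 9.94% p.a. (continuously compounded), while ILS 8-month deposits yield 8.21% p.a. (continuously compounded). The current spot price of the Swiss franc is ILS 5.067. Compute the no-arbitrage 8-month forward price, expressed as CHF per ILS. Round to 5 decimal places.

0.19964

T = 8/12 years.
ILS growth factor: e^(0.0821×8/12) = 1.0562589.
CHF accumulates by e^(0.0994×8/12) = 1.0685116.
Forward (ILS per CHF) = 5.067 × 1.0562589 / 1.0685116 = 5.008896.
Quoted the other way: 1/5.008896 = 0.19964 CHF per ILS.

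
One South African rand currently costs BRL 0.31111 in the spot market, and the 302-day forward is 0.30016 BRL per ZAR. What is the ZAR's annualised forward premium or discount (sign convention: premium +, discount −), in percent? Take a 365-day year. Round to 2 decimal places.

-4.25%

T = 302/365 years.
ZAR trades forward at -3.51966% vs spot over the period.
×(1/T) gives -4.25% p.a.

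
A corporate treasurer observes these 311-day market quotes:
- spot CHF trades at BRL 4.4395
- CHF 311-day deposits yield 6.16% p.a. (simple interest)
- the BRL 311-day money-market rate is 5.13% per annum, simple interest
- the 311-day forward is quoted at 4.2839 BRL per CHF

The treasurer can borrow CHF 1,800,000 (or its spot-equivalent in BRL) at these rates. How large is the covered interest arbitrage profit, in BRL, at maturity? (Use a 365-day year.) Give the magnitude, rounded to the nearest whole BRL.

BRL 224,649

T = 311/365 years.
Invest the CHF and cover forward: 1,800,000 × 1.052486575 × 4.2839 = BRL 8,115,745.03.
Convert at spot and invest in BRL: 1,800,000 × 4.4395 × 1.043710411 = BRL 8,340,394.27.
The quoted forward undervalues CHF, so borrow CHF, convert to BRL at spot, deposit the BRL at 5.13%, and buy CHF forward at 4.2839 to cover the loan.
Profit = 8,340,394.27 − 8,115,745.03 = BRL 224,649.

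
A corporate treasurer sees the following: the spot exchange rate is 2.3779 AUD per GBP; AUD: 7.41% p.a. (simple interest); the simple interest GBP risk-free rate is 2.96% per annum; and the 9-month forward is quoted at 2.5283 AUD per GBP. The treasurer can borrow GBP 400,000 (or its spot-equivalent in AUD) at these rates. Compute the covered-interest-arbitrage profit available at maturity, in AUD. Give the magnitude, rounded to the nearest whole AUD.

T = 9/12 years.
Route A — deposit GBP, sell forward: 400,000 × 1.022200 × 2.5283 = AUD 1,033,771.30.
Route B — convert at spot, deposit AUD: 400,000 × 2.3779 × 1.055575 = AUD 1,004,020.72.
The quoted forward overvalues GBP, so borrow AUD, buy GBP at spot, deposit the GBP at 2.96%, and sell the proceeds forward at 2.5283.
Arbitrage profit = |1,033,771.30 − 1,004,020.72| = AUD 29,751.

AUD 29,751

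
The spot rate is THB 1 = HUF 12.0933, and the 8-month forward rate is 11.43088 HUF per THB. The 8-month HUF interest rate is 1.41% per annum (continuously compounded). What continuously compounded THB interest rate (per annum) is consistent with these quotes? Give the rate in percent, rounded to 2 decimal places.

T = 8/12 years.
F/S = 11.43088/12.0933 = 0.9452242 = (growth of HUF) / (growth of THB).
The HUF side grows by e^(0.0141×8/12) = 1.0094443.
That pins the THB growth at 1.0679417.
r = ln(1.0679417)/(8/12) = 0.098600 → 9.86%.

9.86%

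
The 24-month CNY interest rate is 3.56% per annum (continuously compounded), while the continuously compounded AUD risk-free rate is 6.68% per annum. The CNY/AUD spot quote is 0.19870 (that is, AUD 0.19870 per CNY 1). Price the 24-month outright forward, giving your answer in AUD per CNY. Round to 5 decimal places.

0.21149

T = 2 years.
AUD growth factor: e^(0.0668×2) = 1.1429356.
CNY growth factor: e^(0.0356×2) = 1.073796.
So F = 0.1987 × 1.1429356 / 1.073796 = 0.2114939 (AUD/CNY).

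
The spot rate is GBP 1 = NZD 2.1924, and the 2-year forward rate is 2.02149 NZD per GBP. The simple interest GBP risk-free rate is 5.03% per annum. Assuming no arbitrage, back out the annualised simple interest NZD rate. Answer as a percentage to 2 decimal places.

0.74%

T = 2 years.
By CIP, F/S equals the NZD-to-GBP growth ratio: 2.02149/2.1924 = 0.9220443.
GBP growth factor: 1 + 0.0503×2 = 1.100600.
That pins the NZD growth at 1.014802.
(1.014802 − 1)/T = 0.007401, i.e. 0.74%.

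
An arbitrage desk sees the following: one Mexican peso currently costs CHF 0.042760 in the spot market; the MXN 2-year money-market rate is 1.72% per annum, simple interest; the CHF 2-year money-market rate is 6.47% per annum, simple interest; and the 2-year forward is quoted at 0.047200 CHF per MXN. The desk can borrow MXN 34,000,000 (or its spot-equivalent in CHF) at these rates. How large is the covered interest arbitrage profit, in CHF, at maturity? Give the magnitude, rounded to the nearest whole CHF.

CHF 18,038

T = 2 years.
Keep in MXN, deliver into the forward: 34,000,000·1.034400·0.047200 = CHF 1,660,005.12.
Swap to CHF now, deposit: 34,000,000·0.042760·1.129400 = CHF 1,641,966.90.
The quoted forward overvalues MXN, so borrow CHF, buy MXN at spot, deposit the MXN at 1.72%, and sell the proceeds forward at 0.047200.
Arbitrage profit = |1,660,005.12 − 1,641,966.90| = CHF 18,038.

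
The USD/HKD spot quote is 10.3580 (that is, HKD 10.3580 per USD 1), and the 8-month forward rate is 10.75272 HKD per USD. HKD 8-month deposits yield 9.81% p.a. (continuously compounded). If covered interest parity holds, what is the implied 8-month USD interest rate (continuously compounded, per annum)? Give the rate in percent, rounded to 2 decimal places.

4.20%

T = 8/12 years.
F/S = 10.75272/10.358 = 1.0381077 = (growth of HKD) / (growth of USD).
The HKD side grows by e^(0.0981×8/12) = 1.067586.
That pins the USD growth at 1.0283962.
Take logs: ln 1.0283962 / (8/12) = 0.042001, so 4.20%.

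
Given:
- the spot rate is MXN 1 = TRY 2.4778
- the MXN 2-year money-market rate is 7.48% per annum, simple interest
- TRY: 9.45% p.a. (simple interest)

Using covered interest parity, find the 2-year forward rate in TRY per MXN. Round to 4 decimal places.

T = 2 years.
TRY accumulates by 1 + 0.0945×2 = 1.189000.
MXN growth factor: 1 + 0.0748×2 = 1.149600.
Forward (TRY per MXN) = 2.4778 × 1.189000 / 1.149600 = 2.562721.

2.5627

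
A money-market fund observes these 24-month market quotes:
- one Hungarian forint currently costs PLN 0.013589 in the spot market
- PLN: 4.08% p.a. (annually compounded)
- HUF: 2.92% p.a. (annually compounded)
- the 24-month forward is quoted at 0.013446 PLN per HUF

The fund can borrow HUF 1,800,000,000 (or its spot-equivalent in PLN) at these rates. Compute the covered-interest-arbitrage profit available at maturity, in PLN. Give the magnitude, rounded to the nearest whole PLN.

PLN 859,990

T = 2 years.
Invest the HUF and cover forward: 1,800,000,000 × 1.05925264 × 0.013446 = PLN 25,636,879.80.
Convert at spot and invest in PLN: 1,800,000,000 × 0.013589 × 1.08326464 = PLN 26,496,869.75.
The quoted forward undervalues HUF, so borrow HUF, convert to PLN at spot, deposit the PLN at 4.08%, and buy HUF forward at 0.013446 to cover the loan.
The gap between the two covered legs is PLN 859,990.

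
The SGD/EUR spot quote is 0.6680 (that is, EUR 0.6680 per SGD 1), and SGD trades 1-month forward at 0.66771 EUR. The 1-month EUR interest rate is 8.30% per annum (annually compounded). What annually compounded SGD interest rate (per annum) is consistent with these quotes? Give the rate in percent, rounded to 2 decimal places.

8.87%

T = 1/12 years.
CIP gives F = S · g_EUR/g_SGD, so g_EUR/g_SGD = 0.66771/0.668 = 0.9995659.
EUR growth factor: (1 + 0.0830)^(1/12) = 1.0066667.
So the SGD growth factor = 1.0071039.
r = 1.0071039^(12/1) − 1 = 0.088658 → 8.87%.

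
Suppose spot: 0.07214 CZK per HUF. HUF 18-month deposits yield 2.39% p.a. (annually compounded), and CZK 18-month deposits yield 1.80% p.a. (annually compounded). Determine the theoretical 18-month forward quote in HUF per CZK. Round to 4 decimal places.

T = 18/12 years.
CZK accumulates by (1 + 0.0180)^(18/12) = 1.02712114.
HUF accumulates by (1 + 0.0239)^(18/12) = 1.03606336.
So F = 0.07214 × 1.02712114 / 1.03606336 = 0.071517363 (CZK/HUF).
Quoted the other way: 1/0.071517363 = 13.9826 HUF per CZK.

13.9826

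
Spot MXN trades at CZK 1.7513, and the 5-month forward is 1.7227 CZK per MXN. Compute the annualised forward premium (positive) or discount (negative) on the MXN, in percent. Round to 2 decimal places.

-3.92%

T = 5/12 years.
(F − S)/S = (1.7227 − 1.7513)/1.7513 = -0.0163307.
×(1/T) gives -3.92% p.a.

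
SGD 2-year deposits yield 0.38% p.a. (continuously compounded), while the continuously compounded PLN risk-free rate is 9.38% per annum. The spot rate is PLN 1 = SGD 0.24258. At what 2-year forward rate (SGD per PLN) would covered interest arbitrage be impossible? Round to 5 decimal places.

0.20262

T = 2 years.
SGD growth factor: e^(0.0038×2) = 1.007629.
PLN accumulates by e^(0.0938×2) = 1.2063509.
CIP: F = S · (grow SGD)/(grow PLN) = 0.24258 × 1.007629/1.2063509 = 0.2026199 SGD per PLN.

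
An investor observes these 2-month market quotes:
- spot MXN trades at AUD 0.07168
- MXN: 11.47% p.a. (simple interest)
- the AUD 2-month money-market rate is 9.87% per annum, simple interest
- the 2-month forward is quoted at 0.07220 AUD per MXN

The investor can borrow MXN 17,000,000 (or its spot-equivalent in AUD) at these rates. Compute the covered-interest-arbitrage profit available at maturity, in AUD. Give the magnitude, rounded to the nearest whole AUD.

AUD 12,258

T = 2/12 years.
Route A — deposit MXN, sell forward: 17,000,000 × 1.019116667 × 0.07220 = AUD 1,250,863.80.
Route B — convert at spot, deposit AUD: 17,000,000 × 0.07168 × 1.016450 = AUD 1,238,605.31.
The quoted forward overvalues MXN, so borrow AUD, buy MXN at spot, deposit the MXN at 11.47%, and sell the proceeds forward at 0.07220.
The gap between the two covered legs is AUD 12,258.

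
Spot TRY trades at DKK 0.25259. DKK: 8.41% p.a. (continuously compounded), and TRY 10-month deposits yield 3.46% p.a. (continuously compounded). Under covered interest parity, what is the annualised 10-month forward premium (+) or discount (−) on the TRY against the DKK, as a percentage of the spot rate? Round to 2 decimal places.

+5.05%

T = 10/12 years.
F = S · g_DKK/g_TRY = 0.25259 × 1.0725976/1.029253 = 0.26322724.
Annualised premium = (F − S)/S × (1/T) = (0.26322724 − 0.25259)/0.25259 ÷ (10/12) = 5.05%.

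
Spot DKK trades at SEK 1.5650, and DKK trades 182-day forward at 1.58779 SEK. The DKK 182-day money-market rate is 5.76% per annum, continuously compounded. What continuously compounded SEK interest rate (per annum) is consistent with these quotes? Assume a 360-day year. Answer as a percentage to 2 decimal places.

T = 182/360 years.
F/S = 1.58779/1.565 = 1.0145623 = (growth of SEK) / (growth of DKK).
DKK growth factor: e^(0.0576×182/360) = 1.0295481.
Hence g_SEK = 1.0445407.
r = ln(1.0445407)/(182/360) = 0.086197 → 8.62%.

8.62%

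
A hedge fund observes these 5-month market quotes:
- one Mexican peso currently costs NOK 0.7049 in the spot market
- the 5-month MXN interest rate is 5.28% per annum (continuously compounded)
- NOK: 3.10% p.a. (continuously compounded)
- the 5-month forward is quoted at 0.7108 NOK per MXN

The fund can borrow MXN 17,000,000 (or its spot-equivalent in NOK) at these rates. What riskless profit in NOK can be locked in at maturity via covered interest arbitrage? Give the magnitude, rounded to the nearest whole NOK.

NOK 213,297

T = 5/12 years.
Route A — deposit MXN, sell forward: 17,000,000 × 1.0222437845 × 0.7108 = NOK 12,352,384.99.
Route B — convert at spot, deposit NOK: 17,000,000 × 0.7049 × 1.0130004471 = NOK 12,139,088.26.
The quoted forward overvalues MXN, so borrow NOK, buy MXN at spot, deposit the MXN at 5.28%, and sell the proceeds forward at 0.7108.
Profit = 12,352,384.99 − 12,139,088.26 = NOK 213,297.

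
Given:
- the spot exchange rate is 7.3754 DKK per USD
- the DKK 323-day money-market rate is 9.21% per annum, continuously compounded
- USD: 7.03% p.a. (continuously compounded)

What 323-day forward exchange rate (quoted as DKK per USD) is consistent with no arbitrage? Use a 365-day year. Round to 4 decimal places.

T = 323/365 years.
DKK growth factor: e^(0.0921×323/365) = 1.0849156.
USD growth factor: e^(0.0703×323/365) = 1.0641865.
CIP: F = S · (grow DKK)/(grow USD) = 7.3754 × 1.0849156/1.0641865 = 7.519064 DKK per USD.

7.5191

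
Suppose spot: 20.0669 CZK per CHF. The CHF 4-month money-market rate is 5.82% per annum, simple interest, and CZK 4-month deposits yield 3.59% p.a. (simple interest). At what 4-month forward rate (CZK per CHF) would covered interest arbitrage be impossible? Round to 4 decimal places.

T = 4/12 years.
CZK growth factor: 1 + 0.0359×4/12 = 1.01196667.
CHF growth factor: 1 + 0.0582×4/12 = 1.019400.
So F = 20.0669 × 1.01196667 / 1.019400 = 19.920575 (CZK/CHF).

19.9206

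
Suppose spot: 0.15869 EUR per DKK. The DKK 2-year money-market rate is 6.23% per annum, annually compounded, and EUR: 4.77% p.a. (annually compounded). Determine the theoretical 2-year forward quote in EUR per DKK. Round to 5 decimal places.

T = 2 years.
EUR accumulates by (1 + 0.0477)^2 = 1.0976753.
DKK growth factor: (1 + 0.0623)^2 = 1.1284813.
CIP: F = S · (grow EUR)/(grow DKK) = 0.15869 × 1.0976753/1.1284813 = 0.1543580 EUR per DKK.

0.15436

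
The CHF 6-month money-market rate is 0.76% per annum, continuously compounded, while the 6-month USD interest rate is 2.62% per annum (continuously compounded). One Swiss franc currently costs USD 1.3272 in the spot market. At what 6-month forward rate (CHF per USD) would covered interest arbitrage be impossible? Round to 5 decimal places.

0.74649

T = 6/12 years.
USD growth factor: e^(0.0262×6/12) = 1.0131862.
CHF accumulates by e^(0.0076×6/12) = 1.0038072.
CIP: F = S · (grow USD)/(grow CHF) = 1.3272 × 1.0131862/1.0038072 = 1.339601 USD per CHF.
Quoted the other way: 1/1.339601 = 0.74649 CHF per USD.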